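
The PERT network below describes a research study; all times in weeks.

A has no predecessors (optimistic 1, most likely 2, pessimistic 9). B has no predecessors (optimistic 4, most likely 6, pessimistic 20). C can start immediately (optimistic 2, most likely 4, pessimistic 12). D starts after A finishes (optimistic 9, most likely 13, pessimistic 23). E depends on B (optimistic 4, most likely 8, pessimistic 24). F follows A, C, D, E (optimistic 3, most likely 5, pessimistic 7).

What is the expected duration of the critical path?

23 weeks

te_A = (1 + 4·2 + 9)/6 = 18/6 = 3
te_B = (4 + 4·6 + 20)/6 = 48/6 = 8
te_C = (2 + 4·4 + 12)/6 = 30/6 = 5
te_D = (9 + 4·13 + 23)/6 = 84/6 = 14
te_E = (4 + 4·8 + 24)/6 = 60/6 = 10
te_F = (3 + 4·5 + 7)/6 = 30/6 = 5

Forward pass:
ES_A = 0; EF_A = 3
ES_B = 0; EF_B = 8
ES_C = 0; EF_C = 5
ES_D = 3; EF_D = 3+14 = 17
ES_E = 8; EF_E = 8+10 = 18
ES_F = max(EF_A=3, EF_C=5, EF_D=17, EF_E=18) = 18; EF_F = 18+5 = 23
Expected project duration μ = 23 weeks. Critical path: B → E → F.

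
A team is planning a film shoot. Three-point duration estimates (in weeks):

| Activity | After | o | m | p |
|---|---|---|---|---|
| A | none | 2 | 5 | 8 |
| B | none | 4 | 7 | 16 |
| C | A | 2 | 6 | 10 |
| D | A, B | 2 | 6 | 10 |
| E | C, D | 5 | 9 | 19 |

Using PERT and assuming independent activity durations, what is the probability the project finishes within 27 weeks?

0.815

te_A = (2 + 4·5 + 8)/6 = 30/6 = 5; σ²_A = ((8−2)/6)² = 1.000
te_B = (4 + 4·7 + 16)/6 = 48/6 = 8; σ²_B = ((16−4)/6)² = 4.000
te_C = (2 + 4·6 + 10)/6 = 36/6 = 6; σ²_C = ((10−2)/6)² = 1.778
te_D = (2 + 4·6 + 10)/6 = 36/6 = 6; σ²_D = ((10−2)/6)² = 1.778
te_E = (5 + 4·9 + 19)/6 = 60/6 = 10; σ²_E = ((19−5)/6)² = 5.444

Forward pass:
ES_A = 0; EF_A = 5
ES_B = 0; EF_B = 8
ES_C = 5; EF_C = 5+6 = 11
ES_D = max(EF_A=5, EF_B=8) = 8; EF_D = 8+6 = 14
ES_E = max(EF_C=11, EF_D=14) = 14; EF_E = 14+10 = 24
Expected project duration μ = 24 weeks. Critical path: B → D → E.

Variance along critical path = 4.000 + 1.778 + 5.444 = 11.222; σ = √11.222 = 3.350 weeks.
Z = (27 − 24) / 3.350 = 0.896
P(T ≤ 27) = Φ(0.896) ≈ 0.815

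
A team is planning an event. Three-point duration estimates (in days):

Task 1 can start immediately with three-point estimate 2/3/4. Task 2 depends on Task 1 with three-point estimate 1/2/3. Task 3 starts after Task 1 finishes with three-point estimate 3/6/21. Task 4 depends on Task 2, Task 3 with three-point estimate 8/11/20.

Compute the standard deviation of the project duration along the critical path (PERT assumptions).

te_Task 1 = (2 + 4·3 + 4)/6 = 18/6 = 3; σ²_Task 1 = ((4−2)/6)² = 0.111
te_Task 2 = (1 + 4·2 + 3)/6 = 12/6 = 2; σ²_Task 2 = ((3−1)/6)² = 0.111
te_Task 3 = (3 + 4·6 + 21)/6 = 48/6 = 8; σ²_Task 3 = ((21−3)/6)² = 9.000
te_Task 4 = (8 + 4·11 + 20)/6 = 72/6 = 12; σ²_Task 4 = ((20−8)/6)² = 4.000

Forward pass:
ES_Task 1 = 0; EF_Task 1 = 3
ES_Task 2 = 3; EF_Task 2 = 3+2 = 5
ES_Task 3 = 3; EF_Task 3 = 3+8 = 11
ES_Task 4 = max(EF_Task 2=5, EF_Task 3=11) = 11; EF_Task 4 = 11+12 = 23
Expected project duration μ = 23 days. Critical path: Task 1 → Task 3 → Task 4.

Variance along critical path = 0.111 + 9.000 + 4.000 = 13.111
σ = √13.111 = 3.621 days

3.62 days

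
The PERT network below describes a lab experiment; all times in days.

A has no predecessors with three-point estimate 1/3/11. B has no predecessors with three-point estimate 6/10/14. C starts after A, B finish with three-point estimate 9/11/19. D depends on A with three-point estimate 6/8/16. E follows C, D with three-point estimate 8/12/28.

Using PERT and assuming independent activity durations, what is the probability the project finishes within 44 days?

0.978

te_A = (1 + 4·3 + 11)/6 = 24/6 = 4; σ²_A = ((11−1)/6)² = 2.778
te_B = (6 + 4·10 + 14)/6 = 60/6 = 10; σ²_B = ((14−6)/6)² = 1.778
te_C = (9 + 4·11 + 19)/6 = 72/6 = 12; σ²_C = ((19−9)/6)² = 2.778
te_D = (6 + 4·8 + 16)/6 = 54/6 = 9; σ²_D = ((16−6)/6)² = 2.778
te_E = (8 + 4·12 + 28)/6 = 84/6 = 14; σ²_E = ((28−8)/6)² = 11.111

Forward pass:
ES_A = 0; EF_A = 4
ES_B = 0; EF_B = 10
ES_C = max(EF_A=4, EF_B=10) = 10; EF_C = 10+12 = 22
ES_D = 4; EF_D = 4+9 = 13
ES_E = max(EF_C=22, EF_D=13) = 22; EF_E = 22+14 = 36
Expected project duration μ = 36 days. Critical path: B → C → E.

Variance along critical path = 1.778 + 2.778 + 11.111 = 15.667; σ = √15.667 = 3.958 days.
Z = (44 − 36) / 3.958 = 2.021
P(T ≤ 44) = Φ(2.021) ≈ 0.978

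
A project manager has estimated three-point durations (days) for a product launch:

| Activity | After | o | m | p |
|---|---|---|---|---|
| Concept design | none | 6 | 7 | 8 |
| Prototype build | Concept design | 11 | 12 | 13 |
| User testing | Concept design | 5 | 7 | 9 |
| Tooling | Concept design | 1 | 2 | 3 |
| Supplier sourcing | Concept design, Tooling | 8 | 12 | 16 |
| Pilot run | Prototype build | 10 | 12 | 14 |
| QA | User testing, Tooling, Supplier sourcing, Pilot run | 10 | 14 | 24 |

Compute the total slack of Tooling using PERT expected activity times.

10 days

te_Concept design = (6 + 4·7 + 8)/6 = 42/6 = 7
te_Prototype build = (11 + 4·12 + 13)/6 = 72/6 = 12
te_User testing = (5 + 4·7 + 9)/6 = 42/6 = 7
te_Tooling = (1 + 4·2 + 3)/6 = 12/6 = 2
te_Supplier sourcing = (8 + 4·12 + 16)/6 = 72/6 = 12
te_Pilot run = (10 + 4·12 + 14)/6 = 72/6 = 12
te_QA = (10 + 4·14 + 24)/6 = 90/6 = 15

Forward pass:
ES_Concept design = 0; EF_Concept design = 7
ES_Prototype build = 7; EF_Prototype build = 7+12 = 19
ES_User testing = 7; EF_User testing = 7+7 = 14
ES_Tooling = 7; EF_Tooling = 7+2 = 9
ES_Supplier sourcing = max(EF_Concept design=7, EF_Tooling=9) = 9; EF_Supplier sourcing = 9+12 = 21
ES_Pilot run = 19; EF_Pilot run = 19+12 = 31
ES_QA = max(EF_User testing=14, EF_Tooling=9, EF_Supplier sourcing=21, EF_Pilot run=31) = 31; EF_QA = 31+15 = 46
Expected project duration μ = 46 days. Critical path: Concept design → Prototype build → Pilot run → QA.

Backward pass:
LF_QA = 46; LS_QA = 46−15 = 31
LF_Pilot run = LS_QA = 31; LS_Pilot run = 31−12 = 19
LF_Supplier sourcing = LS_QA = 31; LS_Supplier sourcing = 31−12 = 19
LF_Tooling = min(LS_Supplier sourcing=19, LS_QA=31) = 19; LS_Tooling = 19−2 = 17
LF_User testing = LS_QA = 31; LS_User testing = 31−7 = 24
LF_Prototype build = LS_Pilot run = 19; LS_Prototype build = 19−12 = 7
LF_Concept design = min(LS_Prototype build=7, LS_User testing=24, LS_Tooling=17, LS_Supplier sourcing=19) = 7; LS_Concept design = 7−7 = 0
Slack_Tooling = LS_Tooling − ES_Tooling = 17 − 7 = 10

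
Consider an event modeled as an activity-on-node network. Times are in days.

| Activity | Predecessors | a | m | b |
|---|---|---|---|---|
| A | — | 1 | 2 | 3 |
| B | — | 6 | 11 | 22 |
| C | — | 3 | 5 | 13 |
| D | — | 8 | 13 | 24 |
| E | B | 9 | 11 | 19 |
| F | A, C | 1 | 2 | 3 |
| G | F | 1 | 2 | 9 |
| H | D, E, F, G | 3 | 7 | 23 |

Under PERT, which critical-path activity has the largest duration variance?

H

te_A = (1 + 4·2 + 3)/6 = 12/6 = 2; σ²_A = ((3−1)/6)² = 0.111
te_B = (6 + 4·11 + 22)/6 = 72/6 = 12; σ²_B = ((22−6)/6)² = 7.111
te_C = (3 + 4·5 + 13)/6 = 36/6 = 6; σ²_C = ((13−3)/6)² = 2.778
te_D = (8 + 4·13 + 24)/6 = 84/6 = 14; σ²_D = ((24−8)/6)² = 7.111
te_E = (9 + 4·11 + 19)/6 = 72/6 = 12; σ²_E = ((19−9)/6)² = 2.778
te_F = (1 + 4·2 + 3)/6 = 12/6 = 2; σ²_F = ((3−1)/6)² = 0.111
te_G = (1 + 4·2 + 9)/6 = 18/6 = 3; σ²_G = ((9−1)/6)² = 1.778
te_H = (3 + 4·7 + 23)/6 = 54/6 = 9; σ²_H = ((23−3)/6)² = 11.111

Forward pass:
ES_A = 0; EF_A = 2
ES_B = 0; EF_B = 12
ES_C = 0; EF_C = 6
ES_D = 0; EF_D = 14
ES_E = 12; EF_E = 12+12 = 24
ES_F = max(EF_A=2, EF_C=6) = 6; EF_F = 6+2 = 8
ES_G = 8; EF_G = 8+3 = 11
ES_H = max(EF_D=14, EF_E=24, EF_F=8, EF_G=11) = 24; EF_H = 24+9 = 33
Expected project duration μ = 33 days. Critical path: B → E → H.

Variances on critical path: σ²_B=7.111, σ²_E=2.778, σ²_H=11.111.
Largest is σ²_H = 11.111.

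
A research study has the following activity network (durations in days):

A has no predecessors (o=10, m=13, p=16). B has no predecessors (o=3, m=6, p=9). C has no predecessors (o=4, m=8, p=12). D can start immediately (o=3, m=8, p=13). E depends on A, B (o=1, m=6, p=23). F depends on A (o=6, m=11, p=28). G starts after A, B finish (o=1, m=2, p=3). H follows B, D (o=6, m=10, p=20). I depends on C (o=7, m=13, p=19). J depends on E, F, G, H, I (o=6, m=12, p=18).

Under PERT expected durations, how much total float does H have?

te_A = (10 + 4·13 + 16)/6 = 78/6 = 13
te_B = (3 + 4·6 + 9)/6 = 36/6 = 6
te_C = (4 + 4·8 + 12)/6 = 48/6 = 8
te_D = (3 + 4·8 + 13)/6 = 48/6 = 8
te_E = (1 + 4·6 + 23)/6 = 48/6 = 8
te_F = (6 + 4·11 + 28)/6 = 78/6 = 13
te_G = (1 + 4·2 + 3)/6 = 12/6 = 2
te_H = (6 + 4·10 + 20)/6 = 66/6 = 11
te_I = (7 + 4·13 + 19)/6 = 78/6 = 13
te_J = (6 + 4·12 + 18)/6 = 72/6 = 12

Forward pass:
ES_A = 0; EF_A = 13
ES_B = 0; EF_B = 6
ES_C = 0; EF_C = 8
ES_D = 0; EF_D = 8
ES_E = max(EF_A=13, EF_B=6) = 13; EF_E = 13+8 = 21
ES_F = 13; EF_F = 13+13 = 26
ES_G = max(EF_A=13, EF_B=6) = 13; EF_G = 13+2 = 15
ES_H = max(EF_B=6, EF_D=8) = 8; EF_H = 8+11 = 19
ES_I = 8; EF_I = 8+13 = 21
ES_J = max(EF_E=21, EF_F=26, EF_G=15, EF_H=19, EF_I=21) = 26; EF_J = 26+12 = 38
Expected project duration μ = 38 days. Critical path: A → F → J.

Backward pass:
LF_J = 38; LS_J = 38−12 = 26
LF_I = LS_J = 26; LS_I = 26−13 = 13
LF_H = LS_J = 26; LS_H = 26−11 = 15
LF_G = LS_J = 26; LS_G = 26−2 = 24
LF_F = LS_J = 26; LS_F = 26−13 = 13
LF_E = LS_J = 26; LS_E = 26−8 = 18
LF_D = LS_H = 15; LS_D = 15−8 = 7
LF_C = LS_I = 13; LS_C = 13−8 = 5
LF_B = min(LS_E=18, LS_G=24, LS_H=15) = 15; LS_B = 15−6 = 9
LF_A = min(LS_E=18, LS_F=13, LS_G=24) = 13; LS_A = 13−13 = 0
Slack_H = LS_H − ES_H = 15 − 8 = 7

7 days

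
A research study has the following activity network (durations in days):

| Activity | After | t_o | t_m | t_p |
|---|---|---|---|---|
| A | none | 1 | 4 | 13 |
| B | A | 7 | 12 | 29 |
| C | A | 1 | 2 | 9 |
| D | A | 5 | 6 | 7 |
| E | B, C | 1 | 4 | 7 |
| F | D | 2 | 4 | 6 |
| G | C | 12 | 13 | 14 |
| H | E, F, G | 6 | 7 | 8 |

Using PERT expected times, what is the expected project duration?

30 days

te_A = (1 + 4·4 + 13)/6 = 30/6 = 5
te_B = (7 + 4·12 + 29)/6 = 84/6 = 14
te_C = (1 + 4·2 + 9)/6 = 18/6 = 3
te_D = (5 + 4·6 + 7)/6 = 36/6 = 6
te_E = (1 + 4·4 + 7)/6 = 24/6 = 4
te_F = (2 + 4·4 + 6)/6 = 24/6 = 4
te_G = (12 + 4·13 + 14)/6 = 78/6 = 13
te_H = (6 + 4·7 + 8)/6 = 42/6 = 7

Forward pass:
ES_A = 0; EF_A = 5
ES_B = 5; EF_B = 5+14 = 19
ES_C = 5; EF_C = 5+3 = 8
ES_D = 5; EF_D = 5+6 = 11
ES_E = max(EF_B=19, EF_C=8) = 19; EF_E = 19+4 = 23
ES_F = 11; EF_F = 11+4 = 15
ES_G = 8; EF_G = 8+13 = 21
ES_H = max(EF_E=23, EF_F=15, EF_G=21) = 23; EF_H = 23+7 = 30
Expected project duration μ = 30 days. Critical path: A → B → E → H.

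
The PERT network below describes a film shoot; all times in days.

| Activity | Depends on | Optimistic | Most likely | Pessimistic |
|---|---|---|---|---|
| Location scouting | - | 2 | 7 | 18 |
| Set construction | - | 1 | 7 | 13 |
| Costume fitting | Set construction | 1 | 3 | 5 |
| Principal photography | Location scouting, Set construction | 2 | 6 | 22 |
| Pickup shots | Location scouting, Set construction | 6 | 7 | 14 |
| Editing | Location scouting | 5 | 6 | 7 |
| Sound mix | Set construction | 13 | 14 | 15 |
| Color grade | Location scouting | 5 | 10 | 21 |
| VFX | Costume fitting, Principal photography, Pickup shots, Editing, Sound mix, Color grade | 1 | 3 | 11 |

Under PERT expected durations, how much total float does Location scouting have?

te_Location scouting = (2 + 4·7 + 18)/6 = 48/6 = 8
te_Set construction = (1 + 4·7 + 13)/6 = 42/6 = 7
te_Costume fitting = (1 + 4·3 + 5)/6 = 18/6 = 3
te_Principal photography = (2 + 4·6 + 22)/6 = 48/6 = 8
te_Pickup shots = (6 + 4·7 + 14)/6 = 48/6 = 8
te_Editing = (5 + 4·6 + 7)/6 = 36/6 = 6
te_Sound mix = (13 + 4·14 + 15)/6 = 84/6 = 14
te_Color grade = (5 + 4·10 + 21)/6 = 66/6 = 11
te_VFX = (1 + 4·3 + 11)/6 = 24/6 = 4

Forward pass:
ES_Location scouting = 0; EF_Location scouting = 8
ES_Set construction = 0; EF_Set construction = 7
ES_Costume fitting = 7; EF_Costume fitting = 7+3 = 10
ES_Principal photography = max(EF_Location scouting=8, EF_Set construction=7) = 8; EF_Principal photography = 8+8 = 16
ES_Pickup shots = max(EF_Location scouting=8, EF_Set construction=7) = 8; EF_Pickup shots = 8+8 = 16
ES_Editing = 8; EF_Editing = 8+6 = 14
ES_Sound mix = 7; EF_Sound mix = 7+14 = 21
ES_Color grade = 8; EF_Color grade = 8+11 = 19
ES_VFX = max(EF_Costume fitting=10, EF_Principal photography=16, EF_Pickup shots=16, EF_Editing=14, EF_Sound mix=21, EF_Color grade=19) = 21; EF_VFX = 21+4 = 25
Expected project duration μ = 25 days. Critical path: Set construction → Sound mix → VFX.

Backward pass:
LF_VFX = 25; LS_VFX = 25−4 = 21
LF_Color grade = LS_VFX = 21; LS_Color grade = 21−11 = 10
LF_Sound mix = LS_VFX = 21; LS_Sound mix = 21−14 = 7
LF_Editing = LS_VFX = 21; LS_Editing = 21−6 = 15
LF_Pickup shots = LS_VFX = 21; LS_Pickup shots = 21−8 = 13
LF_Principal photography = LS_VFX = 21; LS_Principal photography = 21−8 = 13
LF_Costume fitting = LS_VFX = 21; LS_Costume fitting = 21−3 = 18
LF_Set construction = min(LS_Costume fitting=18, LS_Principal photography=13, LS_Pickup shots=13, LS_Sound mix=7) = 7; LS_Set construction = 7−7 = 0
LF_Location scouting = min(LS_Principal photography=13, LS_Pickup shots=13, LS_Editing=15, LS_Color grade=10) = 10; LS_Location scouting = 10−8 = 2
Slack_Location scouting = LS_Location scouting − ES_Location scouting = 2 − 0 = 2

2 days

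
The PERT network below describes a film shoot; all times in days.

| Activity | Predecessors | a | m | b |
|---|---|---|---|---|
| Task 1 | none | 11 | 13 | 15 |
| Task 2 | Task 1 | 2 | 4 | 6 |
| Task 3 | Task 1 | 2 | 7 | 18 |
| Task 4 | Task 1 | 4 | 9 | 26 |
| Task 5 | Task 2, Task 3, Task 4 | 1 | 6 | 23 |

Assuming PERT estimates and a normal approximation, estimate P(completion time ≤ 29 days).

te_Task 1 = (11 + 4·13 + 15)/6 = 78/6 = 13; σ²_Task 1 = ((15−11)/6)² = 0.444
te_Task 2 = (2 + 4·4 + 6)/6 = 24/6 = 4; σ²_Task 2 = ((6−2)/6)² = 0.444
te_Task 3 = (2 + 4·7 + 18)/6 = 48/6 = 8; σ²_Task 3 = ((18−2)/6)² = 7.111
te_Task 4 = (4 + 4·9 + 26)/6 = 66/6 = 11; σ²_Task 4 = ((26−4)/6)² = 13.444
te_Task 5 = (1 + 4·6 + 23)/6 = 48/6 = 8; σ²_Task 5 = ((23−1)/6)² = 13.444

Forward pass:
ES_Task 1 = 0; EF_Task 1 = 13
ES_Task 2 = 13; EF_Task 2 = 13+4 = 17
ES_Task 3 = 13; EF_Task 3 = 13+8 = 21
ES_Task 4 = 13; EF_Task 4 = 13+11 = 24
ES_Task 5 = max(EF_Task 2=17, EF_Task 3=21, EF_Task 4=24) = 24; EF_Task 5 = 24+8 = 32
Expected project duration μ = 32 days. Critical path: Task 1 → Task 4 → Task 5.

Variance along critical path = 0.444 + 13.444 + 13.444 = 27.333; σ = √27.333 = 5.228 days.
Z = (29 − 32) / 5.228 = -0.574
P(T ≤ 29) = Φ(-0.574) ≈ 0.283

0.283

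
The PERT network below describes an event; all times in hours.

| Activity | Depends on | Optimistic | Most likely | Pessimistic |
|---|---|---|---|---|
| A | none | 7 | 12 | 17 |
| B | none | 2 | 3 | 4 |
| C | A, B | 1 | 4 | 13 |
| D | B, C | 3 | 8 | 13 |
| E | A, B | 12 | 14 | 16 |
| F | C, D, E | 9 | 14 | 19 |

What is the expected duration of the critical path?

40 hours

te_A = (7 + 4·12 + 17)/6 = 72/6 = 12
te_B = (2 + 4·3 + 4)/6 = 18/6 = 3
te_C = (1 + 4·4 + 13)/6 = 30/6 = 5
te_D = (3 + 4·8 + 13)/6 = 48/6 = 8
te_E = (12 + 4·14 + 16)/6 = 84/6 = 14
te_F = (9 + 4·14 + 19)/6 = 84/6 = 14

Forward pass:
ES_A = 0; EF_A = 12
ES_B = 0; EF_B = 3
ES_C = max(EF_A=12, EF_B=3) = 12; EF_C = 12+5 = 17
ES_D = max(EF_B=3, EF_C=17) = 17; EF_D = 17+8 = 25
ES_E = max(EF_A=12, EF_B=3) = 12; EF_E = 12+14 = 26
ES_F = max(EF_C=17, EF_D=25, EF_E=26) = 26; EF_F = 26+14 = 40
Expected project duration μ = 40 hours. Critical path: A → E → F.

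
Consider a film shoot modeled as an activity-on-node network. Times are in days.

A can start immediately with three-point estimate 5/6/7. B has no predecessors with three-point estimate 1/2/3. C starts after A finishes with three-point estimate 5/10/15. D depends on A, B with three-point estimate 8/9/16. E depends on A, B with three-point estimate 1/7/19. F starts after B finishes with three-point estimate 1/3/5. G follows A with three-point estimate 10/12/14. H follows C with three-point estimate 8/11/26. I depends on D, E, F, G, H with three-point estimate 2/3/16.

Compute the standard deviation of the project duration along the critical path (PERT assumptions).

4.16 days

te_A = (5 + 4·6 + 7)/6 = 36/6 = 6; σ²_A = ((7−5)/6)² = 0.111
te_B = (1 + 4·2 + 3)/6 = 12/6 = 2; σ²_B = ((3−1)/6)² = 0.111
te_C = (5 + 4·10 + 15)/6 = 60/6 = 10; σ²_C = ((15−5)/6)² = 2.778
te_D = (8 + 4·9 + 16)/6 = 60/6 = 10; σ²_D = ((16−8)/6)² = 1.778
te_E = (1 + 4·7 + 19)/6 = 48/6 = 8; σ²_E = ((19−1)/6)² = 9.000
te_F = (1 + 4·3 + 5)/6 = 18/6 = 3; σ²_F = ((5−1)/6)² = 0.444
te_G = (10 + 4·12 + 14)/6 = 72/6 = 12; σ²_G = ((14−10)/6)² = 0.444
te_H = (8 + 4·11 + 26)/6 = 78/6 = 13; σ²_H = ((26−8)/6)² = 9.000
te_I = (2 + 4·3 + 16)/6 = 30/6 = 5; σ²_I = ((16−2)/6)² = 5.444

Forward pass:
ES_A = 0; EF_A = 6
ES_B = 0; EF_B = 2
ES_C = 6; EF_C = 6+10 = 16
ES_D = max(EF_A=6, EF_B=2) = 6; EF_D = 6+10 = 16
ES_E = max(EF_A=6, EF_B=2) = 6; EF_E = 6+8 = 14
ES_F = 2; EF_F = 2+3 = 5
ES_G = 6; EF_G = 6+12 = 18
ES_H = 16; EF_H = 16+13 = 29
ES_I = max(EF_D=16, EF_E=14, EF_F=5, EF_G=18, EF_H=29) = 29; EF_I = 29+5 = 34
Expected project duration μ = 34 days. Critical path: A → C → H → I.

Variance along critical path = 0.111 + 2.778 + 9.000 + 5.444 = 17.333
σ = √17.333 = 4.163 days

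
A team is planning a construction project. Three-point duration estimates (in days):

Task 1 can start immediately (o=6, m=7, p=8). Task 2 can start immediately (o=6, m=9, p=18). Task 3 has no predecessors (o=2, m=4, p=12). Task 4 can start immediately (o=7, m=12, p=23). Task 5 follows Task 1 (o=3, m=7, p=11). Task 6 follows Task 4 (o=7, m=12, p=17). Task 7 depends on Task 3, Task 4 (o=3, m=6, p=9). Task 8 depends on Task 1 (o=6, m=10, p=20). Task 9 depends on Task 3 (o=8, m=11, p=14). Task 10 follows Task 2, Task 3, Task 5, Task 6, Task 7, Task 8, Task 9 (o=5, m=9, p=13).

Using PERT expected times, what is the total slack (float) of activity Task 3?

te_Task 1 = (6 + 4·7 + 8)/6 = 42/6 = 7
te_Task 2 = (6 + 4·9 + 18)/6 = 60/6 = 10
te_Task 3 = (2 + 4·4 + 12)/6 = 30/6 = 5
te_Task 4 = (7 + 4·12 + 23)/6 = 78/6 = 13
te_Task 5 = (3 + 4·7 + 11)/6 = 42/6 = 7
te_Task 6 = (7 + 4·12 + 17)/6 = 72/6 = 12
te_Task 7 = (3 + 4·6 + 9)/6 = 36/6 = 6
te_Task 8 = (6 + 4·10 + 20)/6 = 66/6 = 11
te_Task 9 = (8 + 4·11 + 14)/6 = 66/6 = 11
te_Task 10 = (5 + 4·9 + 13)/6 = 54/6 = 9

Forward pass:
ES_Task 1 = 0; EF_Task 1 = 7
ES_Task 2 = 0; EF_Task 2 = 10
ES_Task 3 = 0; EF_Task 3 = 5
ES_Task 4 = 0; EF_Task 4 = 13
ES_Task 5 = 7; EF_Task 5 = 7+7 = 14
ES_Task 6 = 13; EF_Task 6 = 13+12 = 25
ES_Task 7 = max(EF_Task 3=5, EF_Task 4=13) = 13; EF_Task 7 = 13+6 = 19
ES_Task 8 = 7; EF_Task 8 = 7+11 = 18
ES_Task 9 = 5; EF_Task 9 = 5+11 = 16
ES_Task 10 = max(EF_Task 2=10, EF_Task 3=5, EF_Task 5=14, EF_Task 6=25, EF_Task 7=19, EF_Task 8=18, EF_Task 9=16) = 25; EF_Task 10 = 25+9 = 34
Expected project duration μ = 34 days. Critical path: Task 4 → Task 6 → Task 10.

Backward pass:
LF_Task 10 = 34; LS_Task 10 = 34−9 = 25
LF_Task 9 = LS_Task 10 = 25; LS_Task 9 = 25−11 = 14
LF_Task 8 = LS_Task 10 = 25; LS_Task 8 = 25−11 = 14
LF_Task 7 = LS_Task 10 = 25; LS_Task 7 = 25−6 = 19
LF_Task 6 = LS_Task 10 = 25; LS_Task 6 = 25−12 = 13
LF_Task 5 = LS_Task 10 = 25; LS_Task 5 = 25−7 = 18
LF_Task 4 = min(LS_Task 6=13, LS_Task 7=19) = 13; LS_Task 4 = 13−13 = 0
LF_Task 3 = min(LS_Task 7=19, LS_Task 9=14, LS_Task 10=25) = 14; LS_Task 3 = 14−5 = 9
LF_Task 2 = LS_Task 10 = 25; LS_Task 2 = 25−10 = 15
LF_Task 1 = min(LS_Task 5=18, LS_Task 8=14) = 14; LS_Task 1 = 14−7 = 7
Slack_Task 3 = LS_Task 3 − ES_Task 3 = 9 − 0 = 9

9 days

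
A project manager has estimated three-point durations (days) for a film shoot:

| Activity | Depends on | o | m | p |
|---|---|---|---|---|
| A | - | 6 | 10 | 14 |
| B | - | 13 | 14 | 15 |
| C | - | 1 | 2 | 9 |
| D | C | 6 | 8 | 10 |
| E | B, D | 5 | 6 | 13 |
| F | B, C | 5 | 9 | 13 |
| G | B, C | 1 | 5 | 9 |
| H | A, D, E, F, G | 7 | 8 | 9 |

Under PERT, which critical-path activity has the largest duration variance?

te_A = (6 + 4·10 + 14)/6 = 60/6 = 10; σ²_A = ((14−6)/6)² = 1.778
te_B = (13 + 4·14 + 15)/6 = 84/6 = 14; σ²_B = ((15−13)/6)² = 0.111
te_C = (1 + 4·2 + 9)/6 = 18/6 = 3; σ²_C = ((9−1)/6)² = 1.778
te_D = (6 + 4·8 + 10)/6 = 48/6 = 8; σ²_D = ((10−6)/6)² = 0.444
te_E = (5 + 4·6 + 13)/6 = 42/6 = 7; σ²_E = ((13−5)/6)² = 1.778
te_F = (5 + 4·9 + 13)/6 = 54/6 = 9; σ²_F = ((13−5)/6)² = 1.778
te_G = (1 + 4·5 + 9)/6 = 30/6 = 5; σ²_G = ((9−1)/6)² = 1.778
te_H = (7 + 4·8 + 9)/6 = 48/6 = 8; σ²_H = ((9−7)/6)² = 0.111

Forward pass:
ES_A = 0; EF_A = 10
ES_B = 0; EF_B = 14
ES_C = 0; EF_C = 3
ES_D = 3; EF_D = 3+8 = 11
ES_E = max(EF_B=14, EF_D=11) = 14; EF_E = 14+7 = 21
ES_F = max(EF_B=14, EF_C=3) = 14; EF_F = 14+9 = 23
ES_G = max(EF_B=14, EF_C=3) = 14; EF_G = 14+5 = 19
ES_H = max(EF_A=10, EF_D=11, EF_E=21, EF_F=23, EF_G=19) = 23; EF_H = 23+8 = 31
Expected project duration μ = 31 days. Critical path: B → F → H.

Variances on critical path: σ²_B=0.111, σ²_F=1.778, σ²_H=0.111.
Largest is σ²_F = 1.778.

F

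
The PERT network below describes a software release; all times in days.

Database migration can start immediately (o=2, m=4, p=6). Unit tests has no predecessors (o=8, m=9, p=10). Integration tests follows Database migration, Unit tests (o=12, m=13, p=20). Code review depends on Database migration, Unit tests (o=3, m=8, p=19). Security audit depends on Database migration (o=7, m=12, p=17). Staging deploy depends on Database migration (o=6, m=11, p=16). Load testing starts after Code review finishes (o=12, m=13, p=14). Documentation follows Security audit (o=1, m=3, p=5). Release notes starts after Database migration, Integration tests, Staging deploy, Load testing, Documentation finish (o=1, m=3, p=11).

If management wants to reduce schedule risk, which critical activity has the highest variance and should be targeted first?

Code review

te_Database migration = (2 + 4·4 + 6)/6 = 24/6 = 4; σ²_Database migration = ((6−2)/6)² = 0.444
te_Unit tests = (8 + 4·9 + 10)/6 = 54/6 = 9; σ²_Unit tests = ((10−8)/6)² = 0.111
te_Integration tests = (12 + 4·13 + 20)/6 = 84/6 = 14; σ²_Integration tests = ((20−12)/6)² = 1.778
te_Code review = (3 + 4·8 + 19)/6 = 54/6 = 9; σ²_Code review = ((19−3)/6)² = 7.111
te_Security audit = (7 + 4·12 + 17)/6 = 72/6 = 12; σ²_Security audit = ((17−7)/6)² = 2.778
te_Staging deploy = (6 + 4·11 + 16)/6 = 66/6 = 11; σ²_Staging deploy = ((16−6)/6)² = 2.778
te_Load testing = (12 + 4·13 + 14)/6 = 78/6 = 13; σ²_Load testing = ((14−12)/6)² = 0.111
te_Documentation = (1 + 4·3 + 5)/6 = 18/6 = 3; σ²_Documentation = ((5−1)/6)² = 0.444
te_Release notes = (1 + 4·3 + 11)/6 = 24/6 = 4; σ²_Release notes = ((11−1)/6)² = 2.778

Forward pass:
ES_Database migration = 0; EF_Database migration = 4
ES_Unit tests = 0; EF_Unit tests = 9
ES_Integration tests = max(EF_Database migration=4, EF_Unit tests=9) = 9; EF_Integration tests = 9+14 = 23
ES_Code review = max(EF_Database migration=4, EF_Unit tests=9) = 9; EF_Code review = 9+9 = 18
ES_Security audit = 4; EF_Security audit = 4+12 = 16
ES_Staging deploy = 4; EF_Staging deploy = 4+11 = 15
ES_Load testing = 18; EF_Load testing = 18+13 = 31
ES_Documentation = 16; EF_Documentation = 16+3 = 19
ES_Release notes = max(EF_Database migration=4, EF_Integration tests=23, EF_Staging deploy=15, EF_Load testing=31, EF_Documentation=19) = 31; EF_Release notes = 31+4 = 35
Expected project duration μ = 35 days. Critical path: Unit tests → Code review → Load testing → Release notes.

Variances on critical path: σ²_Unit tests=0.111, σ²_Code review=7.111, σ²_Load testing=0.111, σ²_Release notes=2.778.
Largest is σ²_Code review = 7.111.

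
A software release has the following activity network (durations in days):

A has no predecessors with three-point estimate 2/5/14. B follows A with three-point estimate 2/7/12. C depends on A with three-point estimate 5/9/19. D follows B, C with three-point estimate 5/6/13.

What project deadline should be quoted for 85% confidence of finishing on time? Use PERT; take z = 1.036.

te_A = (2 + 4·5 + 14)/6 = 36/6 = 6; σ²_A = ((14−2)/6)² = 4.000
te_B = (2 + 4·7 + 12)/6 = 42/6 = 7; σ²_B = ((12−2)/6)² = 2.778
te_C = (5 + 4·9 + 19)/6 = 60/6 = 10; σ²_C = ((19−5)/6)² = 5.444
te_D = (5 + 4·6 + 13)/6 = 42/6 = 7; σ²_D = ((13−5)/6)² = 1.778

Forward pass:
ES_A = 0; EF_A = 6
ES_B = 6; EF_B = 6+7 = 13
ES_C = 6; EF_C = 6+10 = 16
ES_D = max(EF_B=13, EF_C=16) = 16; EF_D = 16+7 = 23
Expected project duration μ = 23 days. Critical path: A → C → D.

Variance along critical path = 4.000 + 5.444 + 1.778 = 11.222; σ = 3.350 days.
D = μ + z·σ = 23 + 1.036·3.350 = 26.5 days

26.5 days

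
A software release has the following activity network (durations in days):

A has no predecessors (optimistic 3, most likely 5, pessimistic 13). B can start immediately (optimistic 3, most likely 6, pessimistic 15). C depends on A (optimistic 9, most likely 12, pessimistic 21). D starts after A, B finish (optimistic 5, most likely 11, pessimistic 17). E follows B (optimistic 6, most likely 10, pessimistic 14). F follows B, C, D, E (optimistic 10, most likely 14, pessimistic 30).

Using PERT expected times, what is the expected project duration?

te_A = (3 + 4·5 + 13)/6 = 36/6 = 6
te_B = (3 + 4·6 + 15)/6 = 42/6 = 7
te_C = (9 + 4·12 + 21)/6 = 78/6 = 13
te_D = (5 + 4·11 + 17)/6 = 66/6 = 11
te_E = (6 + 4·10 + 14)/6 = 60/6 = 10
te_F = (10 + 4·14 + 30)/6 = 96/6 = 16

Forward pass:
ES_A = 0; EF_A = 6
ES_B = 0; EF_B = 7
ES_C = 6; EF_C = 6+13 = 19
ES_D = max(EF_A=6, EF_B=7) = 7; EF_D = 7+11 = 18
ES_E = 7; EF_E = 7+10 = 17
ES_F = max(EF_B=7, EF_C=19, EF_D=18, EF_E=17) = 19; EF_F = 19+16 = 35
Expected project duration μ = 35 days. Critical path: A → C → F.

35 days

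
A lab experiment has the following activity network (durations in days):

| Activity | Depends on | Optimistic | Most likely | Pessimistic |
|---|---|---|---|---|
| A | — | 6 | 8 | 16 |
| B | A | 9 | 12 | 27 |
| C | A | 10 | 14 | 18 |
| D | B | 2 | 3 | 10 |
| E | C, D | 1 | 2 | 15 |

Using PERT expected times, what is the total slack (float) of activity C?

te_A = (6 + 4·8 + 16)/6 = 54/6 = 9
te_B = (9 + 4·12 + 27)/6 = 84/6 = 14
te_C = (10 + 4·14 + 18)/6 = 84/6 = 14
te_D = (2 + 4·3 + 10)/6 = 24/6 = 4
te_E = (1 + 4·2 + 15)/6 = 24/6 = 4

Forward pass:
ES_A = 0; EF_A = 9
ES_B = 9; EF_B = 9+14 = 23
ES_C = 9; EF_C = 9+14 = 23
ES_D = 23; EF_D = 23+4 = 27
ES_E = max(EF_C=23, EF_D=27) = 27; EF_E = 27+4 = 31
Expected project duration μ = 31 days. Critical path: A → B → D → E.

Backward pass:
LF_E = 31; LS_E = 31−4 = 27
LF_D = LS_E = 27; LS_D = 27−4 = 23
LF_C = LS_E = 27; LS_C = 27−14 = 13
LF_B = LS_D = 23; LS_B = 23−14 = 9
LF_A = min(LS_B=9, LS_C=13) = 9; LS_A = 9−9 = 0
Slack_C = LS_C − ES_C = 13 − 9 = 4

4 days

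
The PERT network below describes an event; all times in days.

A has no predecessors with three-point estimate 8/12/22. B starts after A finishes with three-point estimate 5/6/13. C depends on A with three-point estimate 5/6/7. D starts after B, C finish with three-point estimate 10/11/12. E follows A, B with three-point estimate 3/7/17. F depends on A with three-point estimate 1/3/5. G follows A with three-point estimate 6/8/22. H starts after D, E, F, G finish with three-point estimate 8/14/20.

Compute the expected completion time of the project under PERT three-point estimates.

45 days

te_A = (8 + 4·12 + 22)/6 = 78/6 = 13
te_B = (5 + 4·6 + 13)/6 = 42/6 = 7
te_C = (5 + 4·6 + 7)/6 = 36/6 = 6
te_D = (10 + 4·11 + 12)/6 = 66/6 = 11
te_E = (3 + 4·7 + 17)/6 = 48/6 = 8
te_F = (1 + 4·3 + 5)/6 = 18/6 = 3
te_G = (6 + 4·8 + 22)/6 = 60/6 = 10
te_H = (8 + 4·14 + 20)/6 = 84/6 = 14

Forward pass:
ES_A = 0; EF_A = 13
ES_B = 13; EF_B = 13+7 = 20
ES_C = 13; EF_C = 13+6 = 19
ES_D = max(EF_B=20, EF_C=19) = 20; EF_D = 20+11 = 31
ES_E = max(EF_A=13, EF_B=20) = 20; EF_E = 20+8 = 28
ES_F = 13; EF_F = 13+3 = 16
ES_G = 13; EF_G = 13+10 = 23
ES_H = max(EF_D=31, EF_E=28, EF_F=16, EF_G=23) = 31; EF_H = 31+14 = 45
Expected project duration μ = 45 days. Critical path: A → B → D → H.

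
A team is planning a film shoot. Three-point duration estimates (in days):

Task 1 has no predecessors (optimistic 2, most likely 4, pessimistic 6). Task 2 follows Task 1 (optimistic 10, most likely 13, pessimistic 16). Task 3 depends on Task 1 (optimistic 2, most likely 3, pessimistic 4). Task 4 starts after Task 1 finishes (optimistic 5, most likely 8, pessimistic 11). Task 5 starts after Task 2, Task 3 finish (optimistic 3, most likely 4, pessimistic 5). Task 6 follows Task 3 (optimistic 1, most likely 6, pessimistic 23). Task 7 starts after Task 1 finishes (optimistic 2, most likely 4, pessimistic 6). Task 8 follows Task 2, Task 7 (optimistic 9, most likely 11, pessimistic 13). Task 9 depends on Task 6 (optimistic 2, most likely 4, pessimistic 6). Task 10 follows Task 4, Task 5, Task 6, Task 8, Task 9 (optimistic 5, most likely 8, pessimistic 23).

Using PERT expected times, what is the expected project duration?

te_Task 1 = (2 + 4·4 + 6)/6 = 24/6 = 4
te_Task 2 = (10 + 4·13 + 16)/6 = 78/6 = 13
te_Task 3 = (2 + 4·3 + 4)/6 = 18/6 = 3
te_Task 4 = (5 + 4·8 + 11)/6 = 48/6 = 8
te_Task 5 = (3 + 4·4 + 5)/6 = 24/6 = 4
te_Task 6 = (1 + 4·6 + 23)/6 = 48/6 = 8
te_Task 7 = (2 + 4·4 + 6)/6 = 24/6 = 4
te_Task 8 = (9 + 4·11 + 13)/6 = 66/6 = 11
te_Task 9 = (2 + 4·4 + 6)/6 = 24/6 = 4
te_Task 10 = (5 + 4·8 + 23)/6 = 60/6 = 10

Forward pass:
ES_Task 1 = 0; EF_Task 1 = 4
ES_Task 2 = 4; EF_Task 2 = 4+13 = 17
ES_Task 3 = 4; EF_Task 3 = 4+3 = 7
ES_Task 4 = 4; EF_Task 4 = 4+8 = 12
ES_Task 5 = max(EF_Task 2=17, EF_Task 3=7) = 17; EF_Task 5 = 17+4 = 21
ES_Task 6 = 7; EF_Task 6 = 7+8 = 15
ES_Task 7 = 4; EF_Task 7 = 4+4 = 8
ES_Task 8 = max(EF_Task 2=17, EF_Task 7=8) = 17; EF_Task 8 = 17+11 = 28
ES_Task 9 = 15; EF_Task 9 = 15+4 = 19
ES_Task 10 = max(EF_Task 4=12, EF_Task 5=21, EF_Task 6=15, EF_Task 8=28, EF_Task 9=19) = 28; EF_Task 10 = 28+10 = 38
Expected project duration μ = 38 days. Critical path: Task 1 → Task 2 → Task 8 → Task 10.

38 days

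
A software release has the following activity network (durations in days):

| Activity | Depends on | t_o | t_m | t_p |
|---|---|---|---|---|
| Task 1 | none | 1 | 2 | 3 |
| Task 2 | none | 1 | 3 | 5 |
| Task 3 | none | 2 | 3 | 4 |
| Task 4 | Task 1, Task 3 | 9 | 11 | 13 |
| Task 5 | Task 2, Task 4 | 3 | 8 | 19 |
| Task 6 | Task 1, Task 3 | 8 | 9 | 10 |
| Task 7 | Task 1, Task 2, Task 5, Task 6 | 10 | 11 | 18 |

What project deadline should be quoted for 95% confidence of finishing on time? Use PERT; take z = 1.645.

40.1 days

te_Task 1 = (1 + 4·2 + 3)/6 = 12/6 = 2; σ²_Task 1 = ((3−1)/6)² = 0.111
te_Task 2 = (1 + 4·3 + 5)/6 = 18/6 = 3; σ²_Task 2 = ((5−1)/6)² = 0.444
te_Task 3 = (2 + 4·3 + 4)/6 = 18/6 = 3; σ²_Task 3 = ((4−2)/6)² = 0.111
te_Task 4 = (9 + 4·11 + 13)/6 = 66/6 = 11; σ²_Task 4 = ((13−9)/6)² = 0.444
te_Task 5 = (3 + 4·8 + 19)/6 = 54/6 = 9; σ²_Task 5 = ((19−3)/6)² = 7.111
te_Task 6 = (8 + 4·9 + 10)/6 = 54/6 = 9; σ²_Task 6 = ((10−8)/6)² = 0.111
te_Task 7 = (10 + 4·11 + 18)/6 = 72/6 = 12; σ²_Task 7 = ((18−10)/6)² = 1.778

Forward pass:
ES_Task 1 = 0; EF_Task 1 = 2
ES_Task 2 = 0; EF_Task 2 = 3
ES_Task 3 = 0; EF_Task 3 = 3
ES_Task 4 = max(EF_Task 1=2, EF_Task 3=3) = 3; EF_Task 4 = 3+11 = 14
ES_Task 5 = max(EF_Task 2=3, EF_Task 4=14) = 14; EF_Task 5 = 14+9 = 23
ES_Task 6 = max(EF_Task 1=2, EF_Task 3=3) = 3; EF_Task 6 = 3+9 = 12
ES_Task 7 = max(EF_Task 1=2, EF_Task 2=3, EF_Task 5=23, EF_Task 6=12) = 23; EF_Task 7 = 23+12 = 35
Expected project duration μ = 35 days. Critical path: Task 3 → Task 4 → Task 5 → Task 7.

Variance along critical path = 0.111 + 0.444 + 7.111 + 1.778 = 9.444; σ = 3.073 days.
D = μ + z·σ = 35 + 1.645·3.073 = 40.1 days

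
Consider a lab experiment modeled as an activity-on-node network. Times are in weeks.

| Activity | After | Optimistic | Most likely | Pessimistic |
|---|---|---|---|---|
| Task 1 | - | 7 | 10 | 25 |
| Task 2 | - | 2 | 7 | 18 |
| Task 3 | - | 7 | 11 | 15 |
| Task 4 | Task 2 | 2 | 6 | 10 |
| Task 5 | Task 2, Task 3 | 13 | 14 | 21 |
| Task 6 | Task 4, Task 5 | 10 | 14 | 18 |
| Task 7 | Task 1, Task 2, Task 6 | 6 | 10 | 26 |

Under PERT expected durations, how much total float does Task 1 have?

te_Task 1 = (7 + 4·10 + 25)/6 = 72/6 = 12
te_Task 2 = (2 + 4·7 + 18)/6 = 48/6 = 8
te_Task 3 = (7 + 4·11 + 15)/6 = 66/6 = 11
te_Task 4 = (2 + 4·6 + 10)/6 = 36/6 = 6
te_Task 5 = (13 + 4·14 + 21)/6 = 90/6 = 15
te_Task 6 = (10 + 4·14 + 18)/6 = 84/6 = 14
te_Task 7 = (6 + 4·10 + 26)/6 = 72/6 = 12

Forward pass:
ES_Task 1 = 0; EF_Task 1 = 12
ES_Task 2 = 0; EF_Task 2 = 8
ES_Task 3 = 0; EF_Task 3 = 11
ES_Task 4 = 8; EF_Task 4 = 8+6 = 14
ES_Task 5 = max(EF_Task 2=8, EF_Task 3=11) = 11; EF_Task 5 = 11+15 = 26
ES_Task 6 = max(EF_Task 4=14, EF_Task 5=26) = 26; EF_Task 6 = 26+14 = 40
ES_Task 7 = max(EF_Task 1=12, EF_Task 2=8, EF_Task 6=40) = 40; EF_Task 7 = 40+12 = 52
Expected project duration μ = 52 weeks. Critical path: Task 3 → Task 5 → Task 6 → Task 7.

Backward pass:
LF_Task 7 = 52; LS_Task 7 = 52−12 = 40
LF_Task 6 = LS_Task 7 = 40; LS_Task 6 = 40−14 = 26
LF_Task 5 = LS_Task 6 = 26; LS_Task 5 = 26−15 = 11
LF_Task 4 = LS_Task 6 = 26; LS_Task 4 = 26−6 = 20
LF_Task 3 = LS_Task 5 = 11; LS_Task 3 = 11−11 = 0
LF_Task 2 = min(LS_Task 4=20, LS_Task 5=11, LS_Task 7=40) = 11; LS_Task 2 = 11−8 = 3
LF_Task 1 = LS_Task 7 = 40; LS_Task 1 = 40−12 = 28
Slack_Task 1 = LS_Task 1 − ES_Task 1 = 28 − 0 = 28

28 weeks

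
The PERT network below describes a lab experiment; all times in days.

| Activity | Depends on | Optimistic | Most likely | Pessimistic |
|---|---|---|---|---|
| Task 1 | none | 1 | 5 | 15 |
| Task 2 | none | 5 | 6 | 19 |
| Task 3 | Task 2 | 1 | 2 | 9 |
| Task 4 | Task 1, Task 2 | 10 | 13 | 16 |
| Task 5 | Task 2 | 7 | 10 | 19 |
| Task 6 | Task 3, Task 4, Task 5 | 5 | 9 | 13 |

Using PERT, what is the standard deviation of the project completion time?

te_Task 1 = (1 + 4·5 + 15)/6 = 36/6 = 6; σ²_Task 1 = ((15−1)/6)² = 5.444
te_Task 2 = (5 + 4·6 + 19)/6 = 48/6 = 8; σ²_Task 2 = ((19−5)/6)² = 5.444
te_Task 3 = (1 + 4·2 + 9)/6 = 18/6 = 3; σ²_Task 3 = ((9−1)/6)² = 1.778
te_Task 4 = (10 + 4·13 + 16)/6 = 78/6 = 13; σ²_Task 4 = ((16−10)/6)² = 1.000
te_Task 5 = (7 + 4·10 + 19)/6 = 66/6 = 11; σ²_Task 5 = ((19−7)/6)² = 4.000
te_Task 6 = (5 + 4·9 + 13)/6 = 54/6 = 9; σ²_Task 6 = ((13−5)/6)² = 1.778

Forward pass:
ES_Task 1 = 0; EF_Task 1 = 6
ES_Task 2 = 0; EF_Task 2 = 8
ES_Task 3 = 8; EF_Task 3 = 8+3 = 11
ES_Task 4 = max(EF_Task 1=6, EF_Task 2=8) = 8; EF_Task 4 = 8+13 = 21
ES_Task 5 = 8; EF_Task 5 = 8+11 = 19
ES_Task 6 = max(EF_Task 3=11, EF_Task 4=21, EF_Task 5=19) = 21; EF_Task 6 = 21+9 = 30
Expected project duration μ = 30 days. Critical path: Task 2 → Task 4 → Task 6.

Variance along critical path = 5.444 + 1.000 + 1.778 = 8.222
σ = √8.222 = 2.867 days

2.87 days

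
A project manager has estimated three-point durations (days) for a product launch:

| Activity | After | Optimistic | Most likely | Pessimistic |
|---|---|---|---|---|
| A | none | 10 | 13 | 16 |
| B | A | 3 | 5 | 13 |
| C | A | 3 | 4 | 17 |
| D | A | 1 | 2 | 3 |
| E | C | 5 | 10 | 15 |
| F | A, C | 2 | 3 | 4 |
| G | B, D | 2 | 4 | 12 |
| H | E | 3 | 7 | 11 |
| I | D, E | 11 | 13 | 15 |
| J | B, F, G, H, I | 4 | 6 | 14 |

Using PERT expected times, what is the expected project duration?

49 days

te_A = (10 + 4·13 + 16)/6 = 78/6 = 13
te_B = (3 + 4·5 + 13)/6 = 36/6 = 6
te_C = (3 + 4·4 + 17)/6 = 36/6 = 6
te_D = (1 + 4·2 + 3)/6 = 12/6 = 2
te_E = (5 + 4·10 + 15)/6 = 60/6 = 10
te_F = (2 + 4·3 + 4)/6 = 18/6 = 3
te_G = (2 + 4·4 + 12)/6 = 30/6 = 5
te_H = (3 + 4·7 + 11)/6 = 42/6 = 7
te_I = (11 + 4·13 + 15)/6 = 78/6 = 13
te_J = (4 + 4·6 + 14)/6 = 42/6 = 7

Forward pass:
ES_A = 0; EF_A = 13
ES_B = 13; EF_B = 13+6 = 19
ES_C = 13; EF_C = 13+6 = 19
ES_D = 13; EF_D = 13+2 = 15
ES_E = 19; EF_E = 19+10 = 29
ES_F = max(EF_A=13, EF_C=19) = 19; EF_F = 19+3 = 22
ES_G = max(EF_B=19, EF_D=15) = 19; EF_G = 19+5 = 24
ES_H = 29; EF_H = 29+7 = 36
ES_I = max(EF_D=15, EF_E=29) = 29; EF_I = 29+13 = 42
ES_J = max(EF_B=19, EF_F=22, EF_G=24, EF_H=36, EF_I=42) = 42; EF_J = 42+7 = 49
Expected project duration μ = 49 days. Critical path: A → C → E → I → J.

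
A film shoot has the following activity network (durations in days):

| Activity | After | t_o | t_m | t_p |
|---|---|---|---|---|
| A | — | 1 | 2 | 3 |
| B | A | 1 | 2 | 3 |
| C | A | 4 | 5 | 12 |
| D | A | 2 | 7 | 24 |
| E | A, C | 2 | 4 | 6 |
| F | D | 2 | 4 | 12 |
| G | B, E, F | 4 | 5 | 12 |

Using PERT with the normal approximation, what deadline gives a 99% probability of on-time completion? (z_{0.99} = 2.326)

31.9 days

te_A = (1 + 4·2 + 3)/6 = 12/6 = 2; σ²_A = ((3−1)/6)² = 0.111
te_B = (1 + 4·2 + 3)/6 = 12/6 = 2; σ²_B = ((3−1)/6)² = 0.111
te_C = (4 + 4·5 + 12)/6 = 36/6 = 6; σ²_C = ((12−4)/6)² = 1.778
te_D = (2 + 4·7 + 24)/6 = 54/6 = 9; σ²_D = ((24−2)/6)² = 13.444
te_E = (2 + 4·4 + 6)/6 = 24/6 = 4; σ²_E = ((6−2)/6)² = 0.444
te_F = (2 + 4·4 + 12)/6 = 30/6 = 5; σ²_F = ((12−2)/6)² = 2.778
te_G = (4 + 4·5 + 12)/6 = 36/6 = 6; σ²_G = ((12−4)/6)² = 1.778

Forward pass:
ES_A = 0; EF_A = 2
ES_B = 2; EF_B = 2+2 = 4
ES_C = 2; EF_C = 2+6 = 8
ES_D = 2; EF_D = 2+9 = 11
ES_E = max(EF_A=2, EF_C=8) = 8; EF_E = 8+4 = 12
ES_F = 11; EF_F = 11+5 = 16
ES_G = max(EF_B=4, EF_E=12, EF_F=16) = 16; EF_G = 16+6 = 22
Expected project duration μ = 22 days. Critical path: A → D → F → G.

Variance along critical path = 0.111 + 13.444 + 2.778 + 1.778 = 18.111; σ = 4.256 days.
D = μ + z·σ = 22 + 2.326·4.256 = 31.9 days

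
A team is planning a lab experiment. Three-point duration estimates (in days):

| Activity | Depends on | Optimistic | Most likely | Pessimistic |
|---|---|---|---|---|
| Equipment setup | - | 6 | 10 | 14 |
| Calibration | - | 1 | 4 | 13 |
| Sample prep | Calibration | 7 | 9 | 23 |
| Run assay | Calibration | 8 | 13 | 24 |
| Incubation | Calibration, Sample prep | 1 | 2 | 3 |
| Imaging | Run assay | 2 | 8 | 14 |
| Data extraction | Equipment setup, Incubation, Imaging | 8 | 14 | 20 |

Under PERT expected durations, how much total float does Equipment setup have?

te_Equipment setup = (6 + 4·10 + 14)/6 = 60/6 = 10
te_Calibration = (1 + 4·4 + 13)/6 = 30/6 = 5
te_Sample prep = (7 + 4·9 + 23)/6 = 66/6 = 11
te_Run assay = (8 + 4·13 + 24)/6 = 84/6 = 14
te_Incubation = (1 + 4·2 + 3)/6 = 12/6 = 2
te_Imaging = (2 + 4·8 + 14)/6 = 48/6 = 8
te_Data extraction = (8 + 4·14 + 20)/6 = 84/6 = 14

Forward pass:
ES_Equipment setup = 0; EF_Equipment setup = 10
ES_Calibration = 0; EF_Calibration = 5
ES_Sample prep = 5; EF_Sample prep = 5+11 = 16
ES_Run assay = 5; EF_Run assay = 5+14 = 19
ES_Incubation = max(EF_Calibration=5, EF_Sample prep=16) = 16; EF_Incubation = 16+2 = 18
ES_Imaging = 19; EF_Imaging = 19+8 = 27
ES_Data extraction = max(EF_Equipment setup=10, EF_Incubation=18, EF_Imaging=27) = 27; EF_Data extraction = 27+14 = 41
Expected project duration μ = 41 days. Critical path: Calibration → Run assay → Imaging → Data extraction.

Backward pass:
LF_Data extraction = 41; LS_Data extraction = 41−14 = 27
LF_Imaging = LS_Data extraction = 27; LS_Imaging = 27−8 = 19
LF_Incubation = LS_Data extraction = 27; LS_Incubation = 27−2 = 25
LF_Run assay = LS_Imaging = 19; LS_Run assay = 19−14 = 5
LF_Sample prep = LS_Incubation = 25; LS_Sample prep = 25−11 = 14
LF_Calibration = min(LS_Sample prep=14, LS_Run assay=5, LS_Incubation=25) = 5; LS_Calibration = 5−5 = 0
LF_Equipment setup = LS_Data extraction = 27; LS_Equipment setup = 27−10 = 17
Slack_Equipment setup = LS_Equipment setup − ES_Equipment setup = 17 − 0 = 17

17 days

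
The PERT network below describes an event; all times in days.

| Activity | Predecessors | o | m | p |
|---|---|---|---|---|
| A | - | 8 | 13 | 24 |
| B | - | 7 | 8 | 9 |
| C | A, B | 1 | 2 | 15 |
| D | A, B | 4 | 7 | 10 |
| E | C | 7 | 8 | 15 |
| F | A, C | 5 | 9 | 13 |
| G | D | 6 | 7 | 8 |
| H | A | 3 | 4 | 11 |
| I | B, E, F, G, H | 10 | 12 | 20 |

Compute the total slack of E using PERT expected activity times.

1 days

te_A = (8 + 4·13 + 24)/6 = 84/6 = 14
te_B = (7 + 4·8 + 9)/6 = 48/6 = 8
te_C = (1 + 4·2 + 15)/6 = 24/6 = 4
te_D = (4 + 4·7 + 10)/6 = 42/6 = 7
te_E = (7 + 4·8 + 15)/6 = 54/6 = 9
te_F = (5 + 4·9 + 13)/6 = 54/6 = 9
te_G = (6 + 4·7 + 8)/6 = 42/6 = 7
te_H = (3 + 4·4 + 11)/6 = 30/6 = 5
te_I = (10 + 4·12 + 20)/6 = 78/6 = 13

Forward pass:
ES_A = 0; EF_A = 14
ES_B = 0; EF_B = 8
ES_C = max(EF_A=14, EF_B=8) = 14; EF_C = 14+4 = 18
ES_D = max(EF_A=14, EF_B=8) = 14; EF_D = 14+7 = 21
ES_E = 18; EF_E = 18+9 = 27
ES_F = max(EF_A=14, EF_C=18) = 18; EF_F = 18+9 = 27
ES_G = 21; EF_G = 21+7 = 28
ES_H = 14; EF_H = 14+5 = 19
ES_I = max(EF_B=8, EF_E=27, EF_F=27, EF_G=28, EF_H=19) = 28; EF_I = 28+13 = 41
Expected project duration μ = 41 days. Critical path: A → D → G → I.

Backward pass:
LF_I = 41; LS_I = 41−13 = 28
LF_H = LS_I = 28; LS_H = 28−5 = 23
LF_G = LS_I = 28; LS_G = 28−7 = 21
LF_F = LS_I = 28; LS_F = 28−9 = 19
LF_E = LS_I = 28; LS_E = 28−9 = 19
LF_D = LS_G = 21; LS_D = 21−7 = 14
LF_C = min(LS_E=19, LS_F=19) = 19; LS_C = 19−4 = 15
LF_B = min(LS_C=15, LS_D=14, LS_I=28) = 14; LS_B = 14−8 = 6
LF_A = min(LS_C=15, LS_D=14, LS_F=19, LS_H=23) = 14; LS_A = 14−14 = 0
Slack_E = LS_E − ES_E = 19 − 18 = 1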